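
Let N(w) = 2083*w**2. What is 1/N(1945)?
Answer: 1/7880041075 ≈ 1.2690e-10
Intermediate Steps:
1/N(1945) = 1/(2083*1945**2) = 1/(2083*3783025) = 1/7880041075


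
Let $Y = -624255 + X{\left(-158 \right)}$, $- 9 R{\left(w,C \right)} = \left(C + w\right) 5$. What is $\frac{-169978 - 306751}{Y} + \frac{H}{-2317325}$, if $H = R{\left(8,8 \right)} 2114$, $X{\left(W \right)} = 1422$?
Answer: $\frac{669863852419}{865983889035} \approx 0.77353$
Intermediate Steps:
$R{\left(w,C \right)} = - \frac{5 C}{9} - \frac{5 w}{9}$ ($R{\left(w,C \right)} = - \frac{\left(C + w\right) 5}{9} = - \frac{5 C + 5 w}{9} = - \frac{5 C}{9} - \frac{5 w}{9}$)
$Y = -622833$ ($Y = -624255 + 1422 = -622833$)
$H = - \frac{169120}{9}$ ($H = \left(\left(- \frac{5}{9}\right) 8 - \frac{40}{9}\right) 2114 = \left(- \frac{40}{9} - \frac{40}{9}\right) 2114 = \left(- \frac{80}{9}\right) 2114 = - \frac{169120}{9} \approx -18791.0$)
$\frac{-169978 - 306751}{Y} + \frac{H}{-2317325} = \frac{-169978 - 306751}{-622833} - \frac{169120}{9 \left(-2317325\right)} = \left(-169978 - 306751\right) \left(- \frac{1}{622833}\right) - - \frac{33824}{4171185} = \left(-476729\right) \left(- \frac{1}{622833}\right) + \frac{33824}{4171185} = \frac{476729}{622833} + \frac{33824}{4171185} = \frac{669863852419}{865983889035}$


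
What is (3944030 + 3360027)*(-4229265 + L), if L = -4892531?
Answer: -66626117926372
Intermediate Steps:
(3944030 + 3360027)*(-4229265 + L) = (3944030 + 3360027)*(-4229265 - 4892531) = 7304057*(-9121796) = -66626117926372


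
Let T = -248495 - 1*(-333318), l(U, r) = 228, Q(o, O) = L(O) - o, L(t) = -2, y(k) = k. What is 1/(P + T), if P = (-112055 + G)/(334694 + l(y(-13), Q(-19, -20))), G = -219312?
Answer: 334922/28408757439 ≈ 1.1789e-5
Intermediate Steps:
Q(o, O) = -2 - o
T = 84823 (T = -248495 + 333318 = 84823)
P = -331367/334922 (P = (-112055 - 219312)/(334694 + 228) = -331367/334922 ≈ -0.98939)
1/(P + T) = 1/(-331367/334922 + 84823) = 1/(28408757439/334922) = 334922/28408757439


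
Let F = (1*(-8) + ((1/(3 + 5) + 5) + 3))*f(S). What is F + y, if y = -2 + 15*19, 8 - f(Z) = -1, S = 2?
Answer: 2273/8 ≈ 284.13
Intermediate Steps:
f(Z) = 9 (f(Z) = 8 - 1*(-1) = 8 + 1 = 9)
y = 283 (y = -2 + 285 = 283)
F = 9/8 (F = (1*(-8) + ((1/(3 + 5) + 5) + 3))*9 = (-8 + ((1/8 + 5) + 3))*9 = (-8 + (41/8 + 3))*9 = (-8 + 65/8)*9 = (1/8)*9 = 9/8 ≈ 1.1250)
F + y = 9/8 + 283 = 2273/8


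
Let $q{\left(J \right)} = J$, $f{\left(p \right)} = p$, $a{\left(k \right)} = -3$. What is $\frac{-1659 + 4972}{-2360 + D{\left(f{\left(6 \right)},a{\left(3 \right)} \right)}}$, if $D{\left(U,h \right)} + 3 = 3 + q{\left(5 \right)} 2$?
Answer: $- \frac{3313}{2350} \approx -1.4098$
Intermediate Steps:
$D{\left(U,h \right)} = 10$ ($D{\left(U,h \right)} = -3 + \left(3 + 5 \cdot 2\right) = -3 + \left(3 + 10\right) = -3 + 13 = 10$)
$\frac{-1659 + 4972}{-2360 + D{\left(f{\left(6 \right)},a{\left(3 \right)} \right)}} = \frac{-1659 + 4972}{-2360 + 10} = \frac{3313}{-2350} = 3313 \left(- \frac{1}{2350}\right) = - \frac{3313}{2350}$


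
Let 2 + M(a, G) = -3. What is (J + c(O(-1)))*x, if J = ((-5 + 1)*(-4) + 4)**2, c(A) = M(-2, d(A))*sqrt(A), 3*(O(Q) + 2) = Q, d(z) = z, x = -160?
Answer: -64000 + 800*I*sqrt(21)/3 ≈ -64000.0 + 1222.0*I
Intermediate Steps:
O(Q) = -2 + Q/3
M(a, G) = -5 (M(a, G) = -2 - 3 = -5)
c(A) = -5*sqrt(A)
J = 400 (J = (-4*(-4) + 4)**2 = (16 + 4)**2 = 20**2 = 400)
(J + c(O(-1)))*x = (400 - 5*sqrt(-2 + (1/3)*(-1)))*(-160) = (400 - 5*sqrt(-2 - 1/3))*(-160) = (400 - 5*I*sqrt(21)/3)*(-160) = -64000 + 800*I*sqrt(21)/3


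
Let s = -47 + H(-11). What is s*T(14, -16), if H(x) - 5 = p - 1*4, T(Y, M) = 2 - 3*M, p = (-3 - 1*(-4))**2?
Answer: -2250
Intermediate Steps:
p = 1 (p = (-3 + 4)**2 = 1**2 = 1)
H(x) = 2 (H(x) = 5 + (1 - 1*4) = 5 + (1 - 4) = 5 - 3 = 2)
s = -45 (s = -47 + 2 = -45)
s*T(14, -16) = -45*(2 - 3*(-16)) = -45*(2 + 48) = -45*50 = -2250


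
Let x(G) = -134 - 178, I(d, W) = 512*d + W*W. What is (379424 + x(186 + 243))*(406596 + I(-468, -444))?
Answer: 138040744992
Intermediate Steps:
I(d, W) = W² + 512*d (I(d, W) = 512*d + W² = W² + 512*d)
x(G) = -312
(379424 + x(186 + 243))*(406596 + I(-468, -444)) = (379424 - 312)*(406596 + ((-444)² + 512*(-468))) = 379112*(406596 + (197136 - 239616)) = 379112*(406596 - 42480) = 379112*364116 = 138040744992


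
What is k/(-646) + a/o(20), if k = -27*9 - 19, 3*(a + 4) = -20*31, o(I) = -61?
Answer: 228109/59109 ≈ 3.8591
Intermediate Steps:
a = -632/3 (a = -4 + (-20*31)/3 = -4 + (⅓)*(-620) = -4 - 620/3 = -632/3 ≈ -210.67)
k = -262 (k = -243 - 19 = -262)
k/(-646) + a/o(20) = -262/(-646) - 632/3/(-61) = -262*(-1/646) - 632/3*(-1/61) = 131/323 + 632/183 = 228109/59109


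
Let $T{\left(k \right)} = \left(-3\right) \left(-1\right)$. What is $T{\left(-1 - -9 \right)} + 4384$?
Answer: $4387$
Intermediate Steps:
$T{\left(k \right)} = 3$
$T{\left(-1 - -9 \right)} + 4384 = 3 + 4384 = 4387$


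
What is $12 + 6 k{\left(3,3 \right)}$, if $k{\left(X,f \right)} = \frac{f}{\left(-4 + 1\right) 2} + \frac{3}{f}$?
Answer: $15$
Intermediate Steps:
$k{\left(X,f \right)} = \frac{3}{f} - \frac{f}{6}$ ($k{\left(X,f \right)} = \frac{f}{\left(-3\right) 2} + \frac{3}{f} = \frac{f}{-6} + \frac{3}{f} = f \left(- \frac{1}{6}\right) + \frac{3}{f} = - \frac{f}{6} + \frac{3}{f} = \frac{3}{f} - \frac{f}{6}$)
$12 + 6 k{\left(3,3 \right)} = 12 + 6 \left(\frac{3}{3} - \frac{1}{2}\right) = 12 + 6 \left(3 \cdot \frac{1}{3} - \frac{1}{2}\right) = 12 + 6 \left(1 - \frac{1}{2}\right) = 12 + 6 \cdot \frac{1}{2} = 12 + 3 = 15$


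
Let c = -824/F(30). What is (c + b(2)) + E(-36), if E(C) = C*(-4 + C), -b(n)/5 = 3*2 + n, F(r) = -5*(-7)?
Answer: 48176/35 ≈ 1376.5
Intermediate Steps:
F(r) = 35
b(n) = -30 - 5*n (b(n) = -5*(3*2 + n) = -5*(6 + n) = -30 - 5*n)
c = -824/35 ≈ -23.543
(c + b(2)) + E(-36) = (-824/35 + (-30 - 5*2)) - 36*(-4 - 36) = (-824/35 + (-30 - 10)) - 36*(-40) = (-824/35 - 40) + 1440 = -2224/35 + 1440 = 48176/35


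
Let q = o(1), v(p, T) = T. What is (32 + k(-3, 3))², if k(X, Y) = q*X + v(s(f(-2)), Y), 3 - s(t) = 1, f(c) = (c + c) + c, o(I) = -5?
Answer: 2500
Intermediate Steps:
f(c) = 3*c (f(c) = 2*c + c = 3*c)
s(t) = 2 (s(t) = 3 - 1*1 = 3 - 1 = 2)
q = -5
k(X, Y) = Y - 5*X (k(X, Y) = -5*X + Y = Y - 5*X)
(32 + k(-3, 3))² = (32 + (3 - 5*(-3)))² = (32 + (3 + 15))² = (32 + 18)² = 50² = 2500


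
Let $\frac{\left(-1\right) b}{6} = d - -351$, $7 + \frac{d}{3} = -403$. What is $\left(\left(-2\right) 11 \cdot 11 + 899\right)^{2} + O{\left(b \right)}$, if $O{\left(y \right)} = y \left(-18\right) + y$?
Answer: $341991$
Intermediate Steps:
$d = -1230$ ($d = -21 + 3 \left(-403\right) = -21 - 1209 = -1230$)
$b = 5274$ ($b = - 6 \left(-1230 - -351\right) = - 6 \left(-1230 + 351\right) = \left(-6\right) \left(-879\right) = 5274$)
$O{\left(y \right)} = - 17 y$ ($O{\left(y \right)} = - 18 y + y = - 17 y$)
$\left(\left(-2\right) 11 \cdot 11 + 899\right)^{2} + O{\left(b \right)} = \left(\left(-2\right) 11 \cdot 11 + 899\right)^{2} - 89658 = \left(\left(-22\right) 11 + 899\right)^{2} - 89658 = \left(-242 + 899\right)^{2} - 89658 = 657^{2} - 89658 = 431649 - 89658 = 341991$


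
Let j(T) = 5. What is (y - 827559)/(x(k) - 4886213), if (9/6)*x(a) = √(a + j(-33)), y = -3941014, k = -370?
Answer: 209702370456441/214875697333781 + 28611438*I*√365/214875697333781 ≈ 0.97592 + 2.5439e-6*I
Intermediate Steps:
x(a) = 2*√(5 + a)/3 (x(a) = 2*√(a + 5)/3 = 2*√(5 + a)/3)
(y - 827559)/(x(k) - 4886213) = (-3941014 - 827559)/(2*√(5 - 370)/3 - 4886213) = -4768573/(2*√(-365)/3 - 4886213) = -4768573/(2*(I*√365)/3 - 4886213) = -4768573/(2*I*√365/3 - 4886213) = -4768573/(-4886213 + 2*I*√365/3)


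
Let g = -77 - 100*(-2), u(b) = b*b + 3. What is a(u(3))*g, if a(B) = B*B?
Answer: 17712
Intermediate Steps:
u(b) = 3 + b² (u(b) = b² + 3 = 3 + b²)
a(B) = B²
g = 123 (g = -77 + 200 = 123)
a(u(3))*g = (3 + 3²)²*123 = (3 + 9)²*123 = 12²*123 = 144*123 = 17712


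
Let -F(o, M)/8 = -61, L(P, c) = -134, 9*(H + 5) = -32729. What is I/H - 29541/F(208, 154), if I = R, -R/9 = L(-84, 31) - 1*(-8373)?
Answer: -45893253/1142408 ≈ -40.172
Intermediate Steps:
H = -32774/9 (H = -5 + (1/9)*(-32729) = -5 - 32729/9 = -32774/9 ≈ -3641.6)
R = -74151 (R = -9*(-134 - 1*(-8373)) = -9*(-134 + 8373) = -9*8239 = -74151)
I = -74151
F(o, M) = 488 (F(o, M) = -8*(-61) = 488)
I/H - 29541/F(208, 154) = -74151/(-32774/9) - 29541/488 = -74151*(-9/32774) - 29541*1/488 = 95337/4682 - 29541/488 = -45893253/1142408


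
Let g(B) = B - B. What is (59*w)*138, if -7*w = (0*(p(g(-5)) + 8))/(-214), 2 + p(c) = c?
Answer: 0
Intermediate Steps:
g(B) = 0
p(c) = -2 + c
w = 0 (w = -0*((-2 + 0) + 8)/(7*(-214)) = -0*(-2 + 8)*(-1)/(7*214) = -0*6*(-1)/(7*214) = -0*(-1)/214 = -⅐*0 = 0)
(59*w)*138 = (59*0)*138 = 0*138 = 0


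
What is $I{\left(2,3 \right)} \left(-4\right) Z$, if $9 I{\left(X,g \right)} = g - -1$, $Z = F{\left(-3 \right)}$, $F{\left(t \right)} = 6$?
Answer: $- \frac{32}{3} \approx -10.667$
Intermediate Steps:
$Z = 6$
$I{\left(X,g \right)} = \frac{1}{9} + \frac{g}{9}$ ($I{\left(X,g \right)} = \frac{g - -1}{9} = \frac{g + 1}{9} = \frac{1 + g}{9} = \frac{1}{9} + \frac{g}{9}$)
$I{\left(2,3 \right)} \left(-4\right) Z = \left(\frac{1}{9} + \frac{1}{9} \cdot 3\right) \left(-4\right) 6 = \left(\frac{1}{9} + \frac{1}{3}\right) \left(-4\right) 6 = \frac{4}{9} \left(-4\right) 6 = \left(- \frac{16}{9}\right) 6 = - \frac{32}{3}$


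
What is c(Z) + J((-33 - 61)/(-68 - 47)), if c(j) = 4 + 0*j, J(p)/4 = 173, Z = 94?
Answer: 696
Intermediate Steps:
J(p) = 692 (J(p) = 4*173 = 692)
c(j) = 4 (c(j) = 4 + 0 = 4)
c(Z) + J((-33 - 61)/(-68 - 47)) = 4 + 692 = 696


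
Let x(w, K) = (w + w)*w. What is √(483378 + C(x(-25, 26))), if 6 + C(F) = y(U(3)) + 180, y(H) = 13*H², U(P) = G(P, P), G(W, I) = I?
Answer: 3*√53741 ≈ 695.46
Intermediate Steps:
U(P) = P
x(w, K) = 2*w² (x(w, K) = (2*w)*w = 2*w²)
C(F) = 291 (C(F) = -6 + (13*3² + 180) = -6 + (13*9 + 180) = -6 + (117 + 180) = -6 + 297 = 291)
√(483378 + C(x(-25, 26))) = √(483378 + 291) = √483669 = 3*√53741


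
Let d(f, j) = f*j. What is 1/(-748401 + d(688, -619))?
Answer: -1/1174273 ≈ -8.5159e-7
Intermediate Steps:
1/(-748401 + d(688, -619)) = 1/(-748401 + 688*(-619)) = 1/(-748401 - 425872) = 1/(-1174273) = -1/1174273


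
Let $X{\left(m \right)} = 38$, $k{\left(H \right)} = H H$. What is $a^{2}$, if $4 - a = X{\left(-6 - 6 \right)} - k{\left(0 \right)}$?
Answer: $1156$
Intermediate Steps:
$k{\left(H \right)} = H^{2}$
$a = -34$ ($a = 4 - \left(38 - 0^{2}\right) = 4 - \left(38 - 0\right) = 4 - \left(38 + 0\right) = 4 - 38 = -34$)
$a^{2} = \left(-34\right)^{2} = 1156$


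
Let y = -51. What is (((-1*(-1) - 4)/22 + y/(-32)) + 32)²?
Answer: 138697729/123904 ≈ 1119.4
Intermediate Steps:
(((-1*(-1) - 4)/22 + y/(-32)) + 32)² = (((-1*(-1) - 4)/22 - 51/(-32)) + 32)² = (((1 - 4)*(1/22) - 51*(-1/32)) + 32)² = ((-3*1/22 + 51/32) + 32)² = ((-3/22 + 51/32) + 32)² = (513/352 + 32)² = (11777/352)² = 138697729/123904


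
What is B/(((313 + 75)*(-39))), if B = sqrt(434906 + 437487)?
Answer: -sqrt(872393)/15132 ≈ -0.061725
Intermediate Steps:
B = sqrt(872393) ≈ 934.02
B/(((313 + 75)*(-39))) = sqrt(872393)/(((313 + 75)*(-39))) = sqrt(872393)/((388*(-39))) = sqrt(872393)/(-15132) = sqrt(872393)*(-1/15132) = -sqrt(872393)/15132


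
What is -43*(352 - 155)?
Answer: -8471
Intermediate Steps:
-43*(352 - 155) = -43*197 = -8471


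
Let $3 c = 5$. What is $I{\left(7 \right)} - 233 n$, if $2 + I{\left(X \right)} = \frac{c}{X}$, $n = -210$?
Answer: $\frac{1027493}{21} \approx 48928.0$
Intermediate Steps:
$c = \frac{5}{3}$ ($c = \frac{1}{3} \cdot 5 = \frac{5}{3} \approx 1.6667$)
$I{\left(X \right)} = -2 + \frac{5}{3 X}$
$I{\left(7 \right)} - 233 n = \left(-2 + \frac{5}{3 \cdot 7}\right) - -48930 = \left(-2 + \frac{5}{3} \cdot \frac{1}{7}\right) + 48930 = \left(-2 + \frac{5}{21}\right) + 48930 = - \frac{37}{21} + 48930 = \frac{1027493}{21}$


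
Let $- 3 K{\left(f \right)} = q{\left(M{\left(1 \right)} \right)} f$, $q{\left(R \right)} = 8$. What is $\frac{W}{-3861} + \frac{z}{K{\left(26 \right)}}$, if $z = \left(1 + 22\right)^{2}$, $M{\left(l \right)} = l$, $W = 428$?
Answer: $- \frac{478187}{61776} \approx -7.7407$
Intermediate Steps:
$K{\left(f \right)} = - \frac{8 f}{3}$
$z = 529$ ($z = 23^{2} = 529$)
$\frac{W}{-3861} + \frac{z}{K{\left(26 \right)}} = \frac{428}{-3861} + \frac{529}{\left(- \frac{8}{3}\right) 26} = 428 \left(- \frac{1}{3861}\right) + \frac{529}{- \frac{208}{3}} = - \frac{428}{3861} + 529 \left(- \frac{3}{208}\right) = - \frac{428}{3861} - \frac{1587}{208} = - \frac{478187}{61776}$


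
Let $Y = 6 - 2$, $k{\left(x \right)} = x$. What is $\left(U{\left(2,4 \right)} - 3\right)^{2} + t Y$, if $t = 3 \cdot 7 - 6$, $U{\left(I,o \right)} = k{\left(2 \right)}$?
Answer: $61$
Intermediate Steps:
$U{\left(I,o \right)} = 2$
$t = 15$ ($t = 21 - 6 = 15$)
$Y = 4$
$\left(U{\left(2,4 \right)} - 3\right)^{2} + t Y = \left(2 - 3\right)^{2} + 15 \cdot 4 = \left(-1\right)^{2} + 60 = 1 + 60 = 61$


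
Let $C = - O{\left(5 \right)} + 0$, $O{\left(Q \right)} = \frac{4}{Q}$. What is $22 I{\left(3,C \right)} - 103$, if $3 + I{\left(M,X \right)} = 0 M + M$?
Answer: $-103$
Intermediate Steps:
$C = - \frac{4}{5}$ ($C = - \frac{4}{5} + 0 = - \frac{4}{5} \approx -0.8$)
$I{\left(M,X \right)} = -3 + M$ ($I{\left(M,X \right)} = -3 + \left(0 M + M\right) = -3 + \left(0 + M\right) = -3 + M$)
$22 I{\left(3,C \right)} - 103 = 22 \left(-3 + 3\right) - 103 = 22 \cdot 0 - 103 = 0 - 103 = -103$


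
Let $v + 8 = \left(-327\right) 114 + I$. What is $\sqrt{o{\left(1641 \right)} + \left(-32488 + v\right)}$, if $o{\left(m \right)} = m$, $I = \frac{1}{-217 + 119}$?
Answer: $\frac{i \sqrt{13354070}}{14} \approx 261.02 i$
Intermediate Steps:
$I = - \frac{1}{98}$ ($I = \frac{1}{-98} = - \frac{1}{98} \approx -0.010204$)
$v = - \frac{3654029}{98}$ ($v = -8 - \frac{3653245}{98} = - \frac{3654029}{98} \approx -37286.0$)
$\sqrt{o{\left(1641 \right)} + \left(-32488 + v\right)} = \sqrt{1641 - \frac{6837853}{98}} = \sqrt{- \frac{6677035}{98}} = \frac{i \sqrt{13354070}}{14}$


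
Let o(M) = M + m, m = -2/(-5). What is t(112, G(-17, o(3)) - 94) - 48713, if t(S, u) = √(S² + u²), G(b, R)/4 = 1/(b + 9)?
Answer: -48713 + 7*√1753/2 ≈ -48566.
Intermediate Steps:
m = ⅖ (m = -2*(-⅕) = ⅖ ≈ 0.40000)
o(M) = ⅖ + M (o(M) = M + ⅖ = ⅖ + M)
G(b, R) = 4/(9 + b) (G(b, R) = 4/(b + 9) = 4/(9 + b))
t(112, G(-17, o(3)) - 94) - 48713 = √(112² + (4/(9 - 17) - 94)²) - 48713 = √(12544 + (4/(-8) - 94)²) - 48713 = √(12544 + (4*(-⅛) - 94)²) - 48713 = √(12544 + (-½ - 94)²) - 48713 = √(12544 + (-189/2)²) - 48713 = √(12544 + 35721/4) - 48713 = √(85897/4) - 48713 = 7*√1753/2 - 48713 = -48713 + 7*√1753/2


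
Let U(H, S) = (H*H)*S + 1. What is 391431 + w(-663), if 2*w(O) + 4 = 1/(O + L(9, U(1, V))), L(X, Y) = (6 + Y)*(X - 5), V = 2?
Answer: 490851965/1254 ≈ 3.9143e+5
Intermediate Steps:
U(H, S) = 1 + S*H² (U(H, S) = H²*S + 1 = S*H² + 1 = 1 + S*H²)
L(X, Y) = (-5 + X)*(6 + Y) (L(X, Y) = (6 + Y)*(-5 + X) = (-5 + X)*(6 + Y))
w(O) = -2 + 1/(2*(36 + O)) (w(O) = -2 + 1/(2*(O + (-30 - 5*(1 + 2*1²) + 6*9 + 9*(1 + 2*1²)))) = -2 + 1/(2*(O + (-30 - 5*(1 + 2*1) + 54 + 9*(1 + 2*1)))) = -2 + 1/(2*(O + (-30 - 5*(1 + 2) + 54 + 9*(1 + 2)))) = -2 + 1/(2*(O + (-30 - 5*3 + 54 + 9*3))) = -2 + 1/(2*(O + (-30 - 15 + 54 + 27))) = -2 + 1/(2*(O + 36)) = -2 + 1/(2*(36 + O)))
391431 + w(-663) = 391431 + (-143 - 4*(-663))/(2*(36 - 663)) = 391431 + (½)*(-143 + 2652)/(-627) = 391431 + (½)*(-1/627)*2509 = 391431 - 2509/1254 = 490851965/1254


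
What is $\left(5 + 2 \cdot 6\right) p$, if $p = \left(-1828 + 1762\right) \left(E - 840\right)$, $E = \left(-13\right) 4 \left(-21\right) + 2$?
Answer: $-284988$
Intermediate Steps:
$E = 1094$ ($E = \left(-52\right) \left(-21\right) + 2 = 1092 + 2 = 1094$)
$p = -16764$ ($p = \left(-1828 + 1762\right) \left(1094 - 840\right) = \left(-66\right) 254 = -16764$)
$\left(5 + 2 \cdot 6\right) p = \left(5 + 2 \cdot 6\right) \left(-16764\right) = \left(5 + 12\right) \left(-16764\right) = 17 \left(-16764\right) = -284988$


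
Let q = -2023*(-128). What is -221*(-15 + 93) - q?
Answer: -276182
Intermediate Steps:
q = 258944
-221*(-15 + 93) - q = -221*(-15 + 93) - 1*258944 = -221*78 - 258944 = -17238 - 258944 = -276182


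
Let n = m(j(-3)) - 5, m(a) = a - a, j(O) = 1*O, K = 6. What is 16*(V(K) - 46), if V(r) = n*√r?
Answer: -736 - 80*√6 ≈ -931.96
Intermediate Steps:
j(O) = O
m(a) = 0
n = -5 (n = 0 - 5 = -5)
V(r) = -5*√r
16*(V(K) - 46) = 16*(-5*√6 - 46) = 16*(-46 - 5*√6) = -736 - 80*√6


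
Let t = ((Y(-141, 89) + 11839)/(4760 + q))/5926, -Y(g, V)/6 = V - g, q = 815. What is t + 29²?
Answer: 27784505909/33037450 ≈ 841.00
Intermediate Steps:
Y(g, V) = -6*V + 6*g (Y(g, V) = -6*(V - g) = -6*V + 6*g)
t = 10459/33037450 (t = (((-6*89 + 6*(-141)) + 11839)/(4760 + 815))/5926 = (((-534 - 846) + 11839)/5575)*(1/5926) = ((-1380 + 11839)*(1/5575))*(1/5926) = (10459*(1/5575))*(1/5926) = (10459/5575)*(1/5926) = 10459/33037450 ≈ 0.00031658)
t + 29² = 10459/33037450 + 29² = 10459/33037450 + 841 = 27784505909/33037450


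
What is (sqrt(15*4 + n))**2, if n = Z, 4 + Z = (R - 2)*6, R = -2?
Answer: 32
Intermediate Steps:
Z = -28 (Z = -4 + (-2 - 2)*6 = -4 - 4*6 = -4 - 24 = -28)
n = -28
(sqrt(15*4 + n))**2 = (sqrt(15*4 - 28))**2 = (sqrt(60 - 28))**2 = (sqrt(32))**2 = (4*sqrt(2))**2 = 32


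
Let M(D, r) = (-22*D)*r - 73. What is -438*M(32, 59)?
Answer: 18224742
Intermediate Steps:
M(D, r) = -73 - 22*D*r (M(D, r) = -22*D*r - 73 = -73 - 22*D*r)
-438*M(32, 59) = -438*(-73 - 22*32*59) = -438*(-73 - 41536) = -438*(-41609) = 18224742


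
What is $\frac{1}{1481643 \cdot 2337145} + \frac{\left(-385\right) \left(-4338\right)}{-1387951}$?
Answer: $- \frac{5783350429709862599}{4806216888666247485} \approx -1.2033$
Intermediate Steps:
$\frac{1}{1481643 \cdot 2337145} + \frac{\left(-385\right) \left(-4338\right)}{-1387951} = \frac{1}{1481643} \cdot \frac{1}{2337145} + 1670130 \left(- \frac{1}{1387951}\right) = \frac{1}{3462814529235} - \frac{1670130}{1387951} = - \frac{5783350429709862599}{4806216888666247485}$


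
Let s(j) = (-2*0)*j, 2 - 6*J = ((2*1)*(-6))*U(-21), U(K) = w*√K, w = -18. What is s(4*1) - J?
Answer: -⅓ + 36*I*√21 ≈ -0.33333 + 164.97*I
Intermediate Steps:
U(K) = -18*√K
J = ⅓ - 36*I*√21 (J = ⅓ - (2*1)*(-6)*(-18*I*√21)/6 = ⅓ - 2*(-6)*(-18*I*√21)/6 = ⅓ - (-2)*(-18*I*√21) = ⅓ - 36*I*√21 ≈ 0.33333 - 164.97*I)
s(j) = 0 (s(j) = 0*j = 0)
s(4*1) - J = 0 - (⅓ - 36*I*√21) = 0 + (-⅓ + 36*I*√21) = -⅓ + 36*I*√21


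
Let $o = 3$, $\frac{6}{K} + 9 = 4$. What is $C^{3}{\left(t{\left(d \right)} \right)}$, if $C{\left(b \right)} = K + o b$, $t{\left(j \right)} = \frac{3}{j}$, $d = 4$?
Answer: $\frac{9261}{8000} \approx 1.1576$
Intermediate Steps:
$K = - \frac{6}{5}$ ($K = \frac{6}{-9 + 4} = \frac{6}{-5} = 6 \left(- \frac{1}{5}\right) = - \frac{6}{5} \approx -1.2$)
$C{\left(b \right)} = - \frac{6}{5} + 3 b$
$C^{3}{\left(t{\left(d \right)} \right)} = \left(- \frac{6}{5} + 3 \cdot \frac{3}{4}\right)^{3} = \left(- \frac{6}{5} + \frac{9}{4}\right)^{3} = \left(\frac{21}{20}\right)^{3} = \frac{9261}{8000}$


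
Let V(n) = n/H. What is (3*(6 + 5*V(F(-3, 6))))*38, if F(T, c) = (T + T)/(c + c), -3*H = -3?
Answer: 399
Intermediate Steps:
H = 1 (H = -⅓*(-3) = 1)
F(T, c) = T/c (F(T, c) = (2*T)/((2*c)) = (2*T)*(1/(2*c)) = T/c)
V(n) = n (V(n) = n/1 = n*1 = n)
(3*(6 + 5*V(F(-3, 6))))*38 = (3*(6 + 5*(-3/6)))*38 = (3*(6 + 5*(-3*⅙)))*38 = (3*(6 + 5*(-½)))*38 = (3*(6 - 5/2))*38 = (3*(7/2))*38 = (21/2)*38 = 399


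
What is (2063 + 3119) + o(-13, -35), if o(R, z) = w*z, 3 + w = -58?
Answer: 7317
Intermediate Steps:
w = -61 (w = -3 - 58 = -61)
o(R, z) = -61*z
(2063 + 3119) + o(-13, -35) = (2063 + 3119) - 61*(-35) = 5182 + 2135 = 7317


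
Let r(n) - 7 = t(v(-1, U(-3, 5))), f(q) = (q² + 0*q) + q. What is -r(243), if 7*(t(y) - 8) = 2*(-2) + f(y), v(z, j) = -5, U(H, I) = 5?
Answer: -121/7 ≈ -17.286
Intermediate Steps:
f(q) = q + q² (f(q) = (q² + 0) + q = q² + q = q + q²)
t(y) = 52/7 + y*(1 + y)/7 (t(y) = 8 + (2*(-2) + y*(1 + y))/7 = 8 + (-4 + y*(1 + y))/7 = 8 + (-4/7 + y*(1 + y)/7) = 52/7 + y*(1 + y)/7)
r(n) = 121/7 (r(n) = 7 + (52/7 + (⅐)*(-5)*(1 - 5)) = 7 + (52/7 + (⅐)*(-5)*(-4)) = 7 + (52/7 + 20/7) = 7 + 72/7 = 121/7)
-r(243) = -1*121/7 = -121/7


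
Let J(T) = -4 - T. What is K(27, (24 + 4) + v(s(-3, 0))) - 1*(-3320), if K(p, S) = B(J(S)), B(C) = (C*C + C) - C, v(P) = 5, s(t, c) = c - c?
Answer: 4689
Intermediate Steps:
s(t, c) = 0
B(C) = C**2 (B(C) = (C**2 + C) - C = (C + C**2) - C = C**2)
K(p, S) = (-4 - S)**2
K(27, (24 + 4) + v(s(-3, 0))) - 1*(-3320) = (4 + ((24 + 4) + 5))**2 - 1*(-3320) = (4 + (28 + 5))**2 + 3320 = (4 + 33)**2 + 3320 = 37**2 + 3320 = 1369 + 3320 = 4689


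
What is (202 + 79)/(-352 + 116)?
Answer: -281/236 ≈ -1.1907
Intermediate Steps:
(202 + 79)/(-352 + 116) = 281/(-236) = 281*(-1/236) = -281/236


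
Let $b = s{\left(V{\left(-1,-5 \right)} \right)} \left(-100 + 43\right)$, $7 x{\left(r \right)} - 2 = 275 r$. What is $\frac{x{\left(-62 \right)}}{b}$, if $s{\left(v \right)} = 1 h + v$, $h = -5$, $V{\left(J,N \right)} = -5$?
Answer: $- \frac{8524}{1995} \approx -4.2727$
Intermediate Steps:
$x{\left(r \right)} = \frac{2}{7} + \frac{275 r}{7}$
$s{\left(v \right)} = -5 + v$ ($s{\left(v \right)} = 1 \left(-5\right) + v = -5 + v$)
$b = 570$ ($b = \left(-5 - 5\right) \left(-100 + 43\right) = \left(-10\right) \left(-57\right) = 570$)
$\frac{x{\left(-62 \right)}}{b} = \frac{\frac{2}{7} + \frac{275}{7} \left(-62\right)}{570} = \left(\frac{2}{7} - \frac{17050}{7}\right) \frac{1}{570} = \left(- \frac{17048}{7}\right) \frac{1}{570} = - \frac{8524}{1995}$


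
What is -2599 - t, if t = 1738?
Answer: -4337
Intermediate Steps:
-2599 - t = -2599 - 1*1738 = -2599 - 1738 = -4337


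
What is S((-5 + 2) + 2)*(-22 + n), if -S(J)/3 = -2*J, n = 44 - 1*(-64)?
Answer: -516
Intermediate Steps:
n = 108 (n = 44 + 64 = 108)
S(J) = 6*J (S(J) = -(-6)*J = 6*J)
S((-5 + 2) + 2)*(-22 + n) = (6*((-5 + 2) + 2))*(-22 + 108) = (6*(-3 + 2))*86 = (6*(-1))*86 = -6*86 = -516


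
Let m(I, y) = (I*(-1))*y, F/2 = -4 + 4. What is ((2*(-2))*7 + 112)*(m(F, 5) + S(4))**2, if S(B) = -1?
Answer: 84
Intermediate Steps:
F = 0 (F = 2*(-4 + 4) = 2*0 = 0)
m(I, y) = -I*y (m(I, y) = (-I)*y = -I*y)
((2*(-2))*7 + 112)*(m(F, 5) + S(4))**2 = ((2*(-2))*7 + 112)*(-1*0*5 - 1)**2 = (-4*7 + 112)*(0 - 1)**2 = (-28 + 112)*(-1)**2 = 84*1 = 84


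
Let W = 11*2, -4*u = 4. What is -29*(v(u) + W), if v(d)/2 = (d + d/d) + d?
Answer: -580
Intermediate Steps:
u = -1 (u = -1/4*4 = -1)
v(d) = 2 + 4*d (v(d) = 2*((d + d/d) + d) = 2*((d + 1) + d) = 2*((1 + d) + d) = 2*(1 + 2*d) = 2 + 4*d)
W = 22
-29*(v(u) + W) = -29*((2 + 4*(-1)) + 22) = -29*((2 - 4) + 22) = -29*(-2 + 22) = -29*20 = -580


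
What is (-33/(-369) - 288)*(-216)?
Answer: 2549736/41 ≈ 62189.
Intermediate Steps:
(-33/(-369) - 288)*(-216) = (-33*(-1/369) - 288)*(-216) = (11/123 - 288)*(-216) = -35413/123*(-216) = 2549736/41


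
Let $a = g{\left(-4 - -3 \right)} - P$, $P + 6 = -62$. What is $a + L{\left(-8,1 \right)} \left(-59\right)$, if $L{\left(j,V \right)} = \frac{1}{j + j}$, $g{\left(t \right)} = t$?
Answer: $\frac{1131}{16} \approx 70.688$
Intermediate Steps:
$P = -68$ ($P = -6 - 62 = -68$)
$L{\left(j,V \right)} = \frac{1}{2 j}$
$a = 67$ ($a = \left(-4 - -3\right) - -68 = \left(-4 + 3\right) + 68 = -1 + 68 = 67$)
$a + L{\left(-8,1 \right)} \left(-59\right) = 67 + \frac{1}{2 \left(-8\right)} \left(-59\right) = 67 + \frac{1}{2} \left(- \frac{1}{8}\right) \left(-59\right) = 67 - - \frac{59}{16} = 67 + \frac{59}{16} = \frac{1131}{16}$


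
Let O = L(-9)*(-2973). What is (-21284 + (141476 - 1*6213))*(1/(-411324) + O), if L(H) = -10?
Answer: 464603575084367/137108 ≈ 3.3886e+9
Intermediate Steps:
O = 29730 (O = -10*(-2973) = 29730)
(-21284 + (141476 - 1*6213))*(1/(-411324) + O) = (-21284 + (141476 - 1*6213))*(1/(-411324) + 29730) = (-21284 + (141476 - 6213))*(-1/411324 + 29730) = (-21284 + 135263)*(12228662519/411324) = 113979*(12228662519/411324) = 464603575084367/137108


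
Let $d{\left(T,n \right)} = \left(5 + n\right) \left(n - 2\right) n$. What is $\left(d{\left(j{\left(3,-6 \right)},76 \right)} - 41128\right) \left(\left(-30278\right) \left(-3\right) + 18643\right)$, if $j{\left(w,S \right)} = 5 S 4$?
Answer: $45369020432$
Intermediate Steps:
$j{\left(w,S \right)} = 20 S$
$d{\left(T,n \right)} = n \left(-2 + n\right) \left(5 + n\right)$ ($d{\left(T,n \right)} = \left(5 + n\right) \left(-2 + n\right) n = \left(5 + n\right) n \left(-2 + n\right) = n \left(-2 + n\right) \left(5 + n\right)$)
$\left(d{\left(j{\left(3,-6 \right)},76 \right)} - 41128\right) \left(\left(-30278\right) \left(-3\right) + 18643\right) = \left(76 \left(-10 + 76^{2} + 3 \cdot 76\right) - 41128\right) \left(\left(-30278\right) \left(-3\right) + 18643\right) = \left(76 \left(-10 + 5776 + 228\right) - 41128\right) \left(90834 + 18643\right) = \left(76 \cdot 5994 - 41128\right) 109477 = \left(455544 - 41128\right) 109477 = 414416 \cdot 109477 = 45369020432$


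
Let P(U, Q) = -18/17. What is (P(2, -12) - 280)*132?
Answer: -630696/17 ≈ -37100.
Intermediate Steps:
P(U, Q) = -18/17 (P(U, Q) = -18*1/17 = -18/17)
(P(2, -12) - 280)*132 = (-18/17 - 280)*132 = -4778/17*132 = -630696/17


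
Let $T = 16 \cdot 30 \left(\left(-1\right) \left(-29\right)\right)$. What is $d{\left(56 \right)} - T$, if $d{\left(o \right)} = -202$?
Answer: $-14122$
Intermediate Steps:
$T = 13920$ ($T = 480 \cdot 29 = 13920$)
$d{\left(56 \right)} - T = -202 - 13920 = -14122$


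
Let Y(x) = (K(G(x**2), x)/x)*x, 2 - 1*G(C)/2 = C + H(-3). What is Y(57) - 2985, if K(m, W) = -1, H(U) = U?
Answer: -2986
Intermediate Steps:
G(C) = 10 - 2*C (G(C) = 4 - 2*(C - 3) = 4 - 2*(-3 + C) = 4 + (6 - 2*C) = 10 - 2*C)
Y(x) = -1 (Y(x) = (-1/x)*x = -1)
Y(57) - 2985 = -1 - 2985 = -2986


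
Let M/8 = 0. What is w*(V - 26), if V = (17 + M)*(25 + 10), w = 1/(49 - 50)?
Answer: -569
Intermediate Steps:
M = 0 (M = 8*0 = 0)
w = -1 (w = 1/(-1) = -1)
V = 595 (V = (17 + 0)*(25 + 10) = 17*35 = 595)
w*(V - 26) = -(595 - 26) = -1*569 = -569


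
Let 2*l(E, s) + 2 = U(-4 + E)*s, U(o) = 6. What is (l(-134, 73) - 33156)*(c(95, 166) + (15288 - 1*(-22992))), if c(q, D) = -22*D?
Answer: -1140577064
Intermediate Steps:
l(E, s) = -1 + 3*s (l(E, s) = -1 + (6*s)/2 = -1 + 3*s)
(l(-134, 73) - 33156)*(c(95, 166) + (15288 - 1*(-22992))) = ((-1 + 3*73) - 33156)*(-22*166 + (15288 - 1*(-22992))) = ((-1 + 219) - 33156)*(-3652 + (15288 + 22992)) = (218 - 33156)*(-3652 + 38280) = -32938*34628 = -1140577064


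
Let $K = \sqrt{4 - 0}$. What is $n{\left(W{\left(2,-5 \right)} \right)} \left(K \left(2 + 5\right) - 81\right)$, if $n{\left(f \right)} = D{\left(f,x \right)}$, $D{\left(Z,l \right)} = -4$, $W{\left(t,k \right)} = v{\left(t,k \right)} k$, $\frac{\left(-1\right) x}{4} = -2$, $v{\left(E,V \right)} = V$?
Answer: $268$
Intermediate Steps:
$x = 8$ ($x = \left(-4\right) \left(-2\right) = 8$)
$W{\left(t,k \right)} = k^{2}$ ($W{\left(t,k \right)} = k k = k^{2}$)
$n{\left(f \right)} = -4$
$K = 2$ ($K = \sqrt{4 + \left(-5 + 5\right)} = \sqrt{4 + 0} = \sqrt{4} = 2$)
$n{\left(W{\left(2,-5 \right)} \right)} \left(K \left(2 + 5\right) - 81\right) = - 4 \left(2 \left(2 + 5\right) - 81\right) = - 4 \left(2 \cdot 7 - 81\right) = - 4 \left(14 - 81\right) = \left(-4\right) \left(-67\right) = 268$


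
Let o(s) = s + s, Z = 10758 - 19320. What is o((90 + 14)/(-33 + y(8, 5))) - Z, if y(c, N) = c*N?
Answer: 60142/7 ≈ 8591.7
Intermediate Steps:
y(c, N) = N*c
Z = -8562
o(s) = 2*s
o((90 + 14)/(-33 + y(8, 5))) - Z = 2*((90 + 14)/(-33 + 5*8)) - 1*(-8562) = 2*(104/(-33 + 40)) + 8562 = 2*(104/7) + 8562 = 208/7 + 8562 = 60142/7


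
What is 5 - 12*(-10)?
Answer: 125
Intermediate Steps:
5 - 12*(-10) = 5 + 120 = 125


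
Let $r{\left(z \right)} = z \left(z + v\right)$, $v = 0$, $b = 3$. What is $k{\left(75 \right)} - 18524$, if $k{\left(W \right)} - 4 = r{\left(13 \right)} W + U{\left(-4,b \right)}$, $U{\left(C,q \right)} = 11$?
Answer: $-5834$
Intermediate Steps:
$r{\left(z \right)} = z^{2}$ ($r{\left(z \right)} = z \left(z + 0\right) = z z = z^{2}$)
$k{\left(W \right)} = 15 + 169 W$ ($k{\left(W \right)} = 4 + \left(13^{2} W + 11\right) = 4 + \left(169 W + 11\right) = 4 + \left(11 + 169 W\right) = 15 + 169 W$)
$k{\left(75 \right)} - 18524 = \left(15 + 169 \cdot 75\right) - 18524 = \left(15 + 12675\right) - 18524 = 12690 - 18524 = -5834$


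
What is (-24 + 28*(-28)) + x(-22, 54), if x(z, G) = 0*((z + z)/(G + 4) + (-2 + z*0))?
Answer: -808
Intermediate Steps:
x(z, G) = 0 (x(z, G) = 0*((2*z)/(4 + G) + (-2 + 0)) = 0*(2*z/(4 + G) - 2) = 0*(-2 + 2*z/(4 + G)) = 0)
(-24 + 28*(-28)) + x(-22, 54) = (-24 + 28*(-28)) + 0 = (-24 - 784) + 0 = -808 + 0 = -808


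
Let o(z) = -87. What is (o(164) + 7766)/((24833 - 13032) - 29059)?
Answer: -7679/17258 ≈ -0.44495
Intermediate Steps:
(o(164) + 7766)/((24833 - 13032) - 29059) = (-87 + 7766)/((24833 - 13032) - 29059) = 7679/(11801 - 29059) = 7679/(-17258) = 7679*(-1/17258) = -7679/17258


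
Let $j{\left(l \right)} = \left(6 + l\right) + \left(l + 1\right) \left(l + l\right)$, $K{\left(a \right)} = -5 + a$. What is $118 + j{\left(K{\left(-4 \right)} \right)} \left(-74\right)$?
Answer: $-10316$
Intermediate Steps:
$j{\left(l \right)} = 6 + l + 2 l \left(1 + l\right)$ ($j{\left(l \right)} = \left(6 + l\right) + \left(1 + l\right) 2 l = \left(6 + l\right) + 2 l \left(1 + l\right) = 6 + l + 2 l \left(1 + l\right)$)
$118 + j{\left(K{\left(-4 \right)} \right)} \left(-74\right) = 118 + \left(6 + 2 \left(-5 - 4\right)^{2} + 3 \left(-5 - 4\right)\right) \left(-74\right) = 118 + \left(6 + 2 \left(-9\right)^{2} + 3 \left(-9\right)\right) \left(-74\right) = 118 + \left(6 + 2 \cdot 81 - 27\right) \left(-74\right) = 118 + \left(6 + 162 - 27\right) \left(-74\right) = 118 + 141 \left(-74\right) = 118 - 10434 = -10316$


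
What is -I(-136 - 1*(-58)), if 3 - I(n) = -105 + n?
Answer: -186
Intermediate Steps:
I(n) = 108 - n (I(n) = 3 - (-105 + n) = 3 + (105 - n) = 108 - n)
-I(-136 - 1*(-58)) = -(108 - (-136 - 1*(-58))) = -(108 - (-136 + 58)) = -(108 - 1*(-78)) = -(108 + 78) = -1*186 = -186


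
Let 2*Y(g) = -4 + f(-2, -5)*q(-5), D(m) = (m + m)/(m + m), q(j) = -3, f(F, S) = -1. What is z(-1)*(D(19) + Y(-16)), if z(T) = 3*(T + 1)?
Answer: 0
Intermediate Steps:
z(T) = 3 + 3*T (z(T) = 3*(1 + T) = 3 + 3*T)
D(m) = 1 (D(m) = (2*m)/((2*m)) = (2*m)*(1/(2*m)) = 1)
Y(g) = -1/2 (Y(g) = (-4 - 1*(-3))/2 = (-4 + 3)/2 = (1/2)*(-1) = -1/2)
z(-1)*(D(19) + Y(-16)) = (3 + 3*(-1))*(1 - 1/2) = (3 - 3)*(1/2) = 0*(1/2) = 0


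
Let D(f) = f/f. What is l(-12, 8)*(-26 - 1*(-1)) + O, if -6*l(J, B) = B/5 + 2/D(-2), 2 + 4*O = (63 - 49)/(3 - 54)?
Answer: 736/51 ≈ 14.431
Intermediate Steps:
O = -29/51 (O = -1/2 + ((63 - 49)/(3 - 54))/4 = -1/2 + (14/(-51))/4 = -1/2 + (14*(-1/51))/4 = -1/2 + (1/4)*(-14/51) = -1/2 - 7/102 = -29/51 ≈ -0.56863)
D(f) = 1
l(J, B) = -1/3 - B/30 (l(J, B) = -(B/5 + 2/1)/6 = -(B*(1/5) + 2*1)/6 = -(B/5 + 2)/6 = -(2 + B/5)/6 = -1/3 - B/30)
l(-12, 8)*(-26 - 1*(-1)) + O = (-1/3 - 1/30*8)*(-26 - 1*(-1)) - 29/51 = (-1/3 - 4/15)*(-26 + 1) - 29/51 = -3/5*(-25) - 29/51 = 15 - 29/51 = 736/51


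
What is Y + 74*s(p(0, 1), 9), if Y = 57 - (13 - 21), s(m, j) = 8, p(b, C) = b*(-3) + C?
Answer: 657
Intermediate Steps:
p(b, C) = C - 3*b (p(b, C) = -3*b + C = C - 3*b)
Y = 65 (Y = 57 - 1*(-8) = 57 + 8 = 65)
Y + 74*s(p(0, 1), 9) = 65 + 74*8 = 65 + 592 = 657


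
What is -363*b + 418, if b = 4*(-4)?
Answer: 6226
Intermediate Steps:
b = -16
-363*b + 418 = -363*(-16) + 418 = 5808 + 418 = 6226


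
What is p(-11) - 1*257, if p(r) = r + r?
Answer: -279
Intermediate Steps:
p(r) = 2*r
p(-11) - 1*257 = 2*(-11) - 1*257 = -22 - 257 = -279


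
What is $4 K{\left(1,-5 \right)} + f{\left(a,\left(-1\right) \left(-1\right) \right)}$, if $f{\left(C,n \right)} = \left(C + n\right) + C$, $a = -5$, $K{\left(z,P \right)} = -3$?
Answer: $-21$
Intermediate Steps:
$f{\left(C,n \right)} = n + 2 C$
$4 K{\left(1,-5 \right)} + f{\left(a,\left(-1\right) \left(-1\right) \right)} = 4 \left(-3\right) + \left(\left(-1\right) \left(-1\right) + 2 \left(-5\right)\right) = -12 + \left(1 - 10\right) = -12 - 9 = -21$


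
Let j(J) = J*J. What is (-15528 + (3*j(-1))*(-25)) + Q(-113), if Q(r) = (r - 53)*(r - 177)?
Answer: 32537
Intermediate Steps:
Q(r) = (-177 + r)*(-53 + r) (Q(r) = (-53 + r)*(-177 + r) = (-177 + r)*(-53 + r))
j(J) = J²
(-15528 + (3*j(-1))*(-25)) + Q(-113) = (-15528 + (3*(-1)²)*(-25)) + (9381 + (-113)² - 230*(-113)) = (-15528 + (3*1)*(-25)) + (9381 + 12769 + 25990) = (-15528 + 3*(-25)) + 48140 = (-15528 - 75) + 48140 = -15603 + 48140 = 32537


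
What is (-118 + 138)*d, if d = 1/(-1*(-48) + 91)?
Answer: 20/139 ≈ 0.14388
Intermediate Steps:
d = 1/139 (d = 1/(48 + 91) = 1/139 ≈ 0.0071942)
(-118 + 138)*d = (-118 + 138)*(1/139) = 20*(1/139) = 20/139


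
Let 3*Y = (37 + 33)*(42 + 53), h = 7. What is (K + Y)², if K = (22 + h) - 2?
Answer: 45306361/9 ≈ 5.0340e+6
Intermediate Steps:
K = 27 (K = (22 + 7) - 2 = 29 - 2 = 27)
Y = 6650/3 (Y = ((37 + 33)*(42 + 53))/3 = (70*95)/3 = (⅓)*6650 = 6650/3 ≈ 2216.7)
(K + Y)² = (27 + 6650/3)² = (6731/3)² = 45306361/9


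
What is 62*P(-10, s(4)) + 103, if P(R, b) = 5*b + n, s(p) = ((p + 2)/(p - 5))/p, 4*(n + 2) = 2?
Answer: -455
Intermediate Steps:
n = -3/2 (n = -2 + (1/4)*2 = -2 + 1/2 = -3/2 ≈ -1.5000)
s(p) = (2 + p)/(p*(-5 + p)) (s(p) = ((2 + p)/(-5 + p))/p = (2 + p)/(p*(-5 + p)))
P(R, b) = -3/2 + 5*b (P(R, b) = 5*b - 3/2 = -3/2 + 5*b)
62*P(-10, s(4)) + 103 = 62*(-3/2 + 5*((2 + 4)/(4*(-5 + 4)))) + 103 = 62*(-3/2 + 5*((1/4)*6/(-1))) + 103 = 62*(-3/2 + 5*((1/4)*(-1)*6)) + 103 = 62*(-3/2 + 5*(-3/2)) + 103 = 62*(-3/2 - 15/2) + 103 = 62*(-9) + 103 = -558 + 103 = -455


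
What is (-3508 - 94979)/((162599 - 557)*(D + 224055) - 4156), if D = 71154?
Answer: -98487/47836252622 ≈ -2.0588e-6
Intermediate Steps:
(-3508 - 94979)/((162599 - 557)*(D + 224055) - 4156) = (-3508 - 94979)/((162599 - 557)*(71154 + 224055) - 4156) = -98487/(162042*295209 - 4156) = -98487/(47836256778 - 4156) = -98487/47836252622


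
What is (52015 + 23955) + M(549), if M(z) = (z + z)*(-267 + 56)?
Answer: -155708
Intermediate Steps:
M(z) = -422*z (M(z) = (2*z)*(-211) = -422*z)
(52015 + 23955) + M(549) = (52015 + 23955) - 422*549 = 75970 - 231678 = -155708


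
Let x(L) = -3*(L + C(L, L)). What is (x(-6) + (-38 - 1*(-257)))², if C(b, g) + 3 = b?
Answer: 69696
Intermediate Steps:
C(b, g) = -3 + b
x(L) = 9 - 6*L (x(L) = -3*(L + (-3 + L)) = -3*(-3 + 2*L) = 9 - 6*L)
(x(-6) + (-38 - 1*(-257)))² = ((9 - 6*(-6)) + (-38 - 1*(-257)))² = ((9 + 36) + (-38 + 257))² = (45 + 219)² = 264² = 69696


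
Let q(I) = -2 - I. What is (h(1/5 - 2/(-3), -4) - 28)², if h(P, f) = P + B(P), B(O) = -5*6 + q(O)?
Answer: 3600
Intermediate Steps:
B(O) = -32 - O (B(O) = -5*6 + (-2 - O) = -30 + (-2 - O) = -32 - O)
h(P, f) = -32 (h(P, f) = P + (-32 - P) = -32)
(h(1/5 - 2/(-3), -4) - 28)² = (-32 - 28)² = (-60)² = 3600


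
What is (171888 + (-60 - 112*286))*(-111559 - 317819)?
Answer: -60025326888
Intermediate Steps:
(171888 + (-60 - 112*286))*(-111559 - 317819) = (171888 + (-60 - 32032))*(-429378) = (171888 - 32092)*(-429378) = 139796*(-429378) = -60025326888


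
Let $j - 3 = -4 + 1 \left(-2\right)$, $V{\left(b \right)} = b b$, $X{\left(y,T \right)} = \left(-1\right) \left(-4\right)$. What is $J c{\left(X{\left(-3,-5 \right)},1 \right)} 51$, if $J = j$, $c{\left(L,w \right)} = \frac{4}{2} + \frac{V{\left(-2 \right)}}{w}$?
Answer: $-918$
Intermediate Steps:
$X{\left(y,T \right)} = 4$
$V{\left(b \right)} = b^{2}$
$c{\left(L,w \right)} = 2 + \frac{4}{w}$ ($c{\left(L,w \right)} = \frac{4}{2} + \frac{\left(-2\right)^{2}}{w} = 4 \cdot \frac{1}{2} + \frac{4}{w} = 2 + \frac{4}{w}$)
$j = -3$ ($j = 3 + \left(-4 + 1 \left(-2\right)\right) = 3 - 6 = -3$)
$J = -3$
$J c{\left(X{\left(-3,-5 \right)},1 \right)} 51 = - 3 \left(2 + \frac{4}{1}\right) 51 = - 3 \left(2 + 4 \cdot 1\right) 51 = - 3 \left(2 + 4\right) 51 = \left(-3\right) 6 \cdot 51 = \left(-18\right) 51 = -918$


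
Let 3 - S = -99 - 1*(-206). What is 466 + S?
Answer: 362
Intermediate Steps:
S = -104 (S = 3 - (-99 - 1*(-206)) = 3 - (-99 + 206) = 3 - 1*107 = 3 - 107 = -104)
466 + S = 466 - 104 = 362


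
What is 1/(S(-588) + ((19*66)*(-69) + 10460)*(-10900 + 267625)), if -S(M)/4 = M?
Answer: -1/19528041498 ≈ -5.1208e-11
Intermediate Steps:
S(M) = -4*M
1/(S(-588) + ((19*66)*(-69) + 10460)*(-10900 + 267625)) = 1/(-4*(-588) + ((19*66)*(-69) + 10460)*(-10900 + 267625)) = 1/(2352 + (1254*(-69) + 10460)*256725) = 1/(2352 + (-86526 + 10460)*256725) = 1/(2352 - 76066*256725) = 1/(2352 - 19528043850) = 1/(-19528041498) = -1/19528041498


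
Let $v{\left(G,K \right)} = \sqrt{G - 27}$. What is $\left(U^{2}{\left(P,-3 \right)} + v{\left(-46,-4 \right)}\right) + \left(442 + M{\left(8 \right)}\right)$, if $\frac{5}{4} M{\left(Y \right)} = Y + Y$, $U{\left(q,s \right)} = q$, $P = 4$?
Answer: $\frac{2354}{5} + i \sqrt{73} \approx 470.8 + 8.544 i$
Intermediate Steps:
$v{\left(G,K \right)} = \sqrt{-27 + G}$
$M{\left(Y \right)} = \frac{8 Y}{5}$ ($M{\left(Y \right)} = \frac{4 \left(Y + Y\right)}{5} = \frac{4 \cdot 2 Y}{5} = \frac{8 Y}{5}$)
$\left(U^{2}{\left(P,-3 \right)} + v{\left(-46,-4 \right)}\right) + \left(442 + M{\left(8 \right)}\right) = \left(4^{2} + \sqrt{-27 - 46}\right) + \left(442 + \frac{8}{5} \cdot 8\right) = \left(16 + \sqrt{-73}\right) + \left(442 + \frac{64}{5}\right) = \left(16 + i \sqrt{73}\right) + \frac{2274}{5} = \frac{2354}{5} + i \sqrt{73}$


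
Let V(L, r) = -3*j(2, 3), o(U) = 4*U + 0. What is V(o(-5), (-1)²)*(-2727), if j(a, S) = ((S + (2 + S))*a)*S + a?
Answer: 409050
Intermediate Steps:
o(U) = 4*U
j(a, S) = a + S*a*(2 + 2*S) (j(a, S) = ((2 + 2*S)*a)*S + a = (a*(2 + 2*S))*S + a = S*a*(2 + 2*S) + a = a + S*a*(2 + 2*S))
V(L, r) = -150 (V(L, r) = -6*(1 + 2*3 + 2*3²) = -6*(1 + 6 + 2*9) = -6*(1 + 6 + 18) = -6*25 = -3*50 = -150)
V(o(-5), (-1)²)*(-2727) = -150*(-2727) = 409050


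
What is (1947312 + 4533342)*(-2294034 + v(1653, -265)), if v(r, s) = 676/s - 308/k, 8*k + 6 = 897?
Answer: -106372491138915868/7155 ≈ -1.4867e+13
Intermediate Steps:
k = 891/8 (k = -¾ + (⅛)*897 = -¾ + 897/8 = 891/8 ≈ 111.38)
v(r, s) = -224/81 + 676/s (v(r, s) = 676/s - 308/891/8 = 676/s - 308*8/891 = 676/s - 224/81 = -224/81 + 676/s)
(1947312 + 4533342)*(-2294034 + v(1653, -265)) = (1947312 + 4533342)*(-2294034 + (-224/81 + 676/(-265))) = 6480654*(-2294034 + (-224/81 + 676*(-1/265))) = 6480654*(-2294034 + (-224/81 - 676/265)) = 6480654*(-2294034 - 114116/21465) = 6480654*(-49241553926/21465) = -106372491138915868/7155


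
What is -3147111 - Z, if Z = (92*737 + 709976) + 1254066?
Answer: -5178957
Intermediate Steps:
Z = 2031846 (Z = (67804 + 709976) + 1254066 = 777780 + 1254066 = 2031846)
-3147111 - Z = -3147111 - 1*2031846 = -3147111 - 2031846 = -5178957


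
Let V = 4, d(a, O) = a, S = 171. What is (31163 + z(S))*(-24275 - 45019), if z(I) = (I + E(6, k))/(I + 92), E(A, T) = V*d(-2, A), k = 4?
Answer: -567935841408/263 ≈ -2.1595e+9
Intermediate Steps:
E(A, T) = -8 (E(A, T) = 4*(-2) = -8)
z(I) = (-8 + I)/(92 + I) (z(I) = (I - 8)/(I + 92) = (-8 + I)/(92 + I))
(31163 + z(S))*(-24275 - 45019) = (31163 + (-8 + 171)/(92 + 171))*(-24275 - 45019) = (31163 + 163/263)*(-69294) = (8196032/263)*(-69294) = -567935841408/263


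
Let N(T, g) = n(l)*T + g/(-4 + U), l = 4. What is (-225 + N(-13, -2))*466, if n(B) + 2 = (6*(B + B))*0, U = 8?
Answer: -92967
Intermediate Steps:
n(B) = -2 (n(B) = -2 + (6*(B + B))*0 = -2 + (6*(2*B))*0 = -2 + (12*B)*0 = -2 + 0 = -2)
N(T, g) = -2*T + g/4 (N(T, g) = -2*T + g/(-4 + 8) = -2*T + g/4)
(-225 + N(-13, -2))*466 = (-225 + (-2*(-13) + (¼)*(-2)))*466 = (-225 + (26 - ½))*466 = (-225 + 51/2)*466 = -399/2*466 = -92967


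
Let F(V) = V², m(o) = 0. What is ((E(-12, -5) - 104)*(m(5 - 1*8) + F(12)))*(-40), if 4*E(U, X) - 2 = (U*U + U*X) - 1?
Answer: 303840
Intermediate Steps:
E(U, X) = ¼ + U²/4 + U*X/4 (E(U, X) = ½ + ((U*U + U*X) - 1)/4 = ½ + ((U² + U*X) - 1)/4 = ½ + (-1 + U² + U*X)/4 = ½ + (-¼ + U²/4 + U*X/4) = ¼ + U²/4 + U*X/4)
((E(-12, -5) - 104)*(m(5 - 1*8) + F(12)))*(-40) = (((¼ + (¼)*(-12)² + (¼)*(-12)*(-5)) - 104)*(0 + 12²))*(-40) = (((¼ + (¼)*144 + 15) - 104)*(0 + 144))*(-40) = (((¼ + 36 + 15) - 104)*144)*(-40) = ((205/4 - 104)*144)*(-40) = -211/4*144*(-40) = -7596*(-40) = 303840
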